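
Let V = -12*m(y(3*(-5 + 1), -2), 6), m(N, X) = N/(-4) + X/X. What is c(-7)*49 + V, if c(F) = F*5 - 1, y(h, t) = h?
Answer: -1812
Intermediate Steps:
m(N, X) = 1 - N/4 (m(N, X) = N*(-¼) + 1 = -N/4 + 1 = 1 - N/4)
c(F) = -1 + 5*F (c(F) = 5*F - 1 = -1 + 5*F)
V = -48 (V = -12*(1 - 3*(-5 + 1)/4) = -12*(1 - 3*(-4)/4) = -12*(1 - ¼*(-12)) = -12*(1 + 3) = -12*4 = -48)
c(-7)*49 + V = (-1 + 5*(-7))*49 - 48 = (-1 - 35)*49 - 48 = -36*49 - 48 = -1764 - 48 = -1812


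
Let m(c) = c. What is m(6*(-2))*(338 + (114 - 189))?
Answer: -3156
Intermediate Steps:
m(6*(-2))*(338 + (114 - 189)) = (6*(-2))*(338 + (114 - 189)) = -12*(338 - 75) = -12*263 = -3156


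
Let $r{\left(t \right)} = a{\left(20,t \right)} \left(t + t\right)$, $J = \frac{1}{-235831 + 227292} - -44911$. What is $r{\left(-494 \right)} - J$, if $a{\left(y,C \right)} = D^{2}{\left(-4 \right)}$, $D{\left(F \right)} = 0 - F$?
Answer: $- \frac{518479540}{8539} \approx -60719.0$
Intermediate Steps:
$D{\left(F \right)} = - F$
$a{\left(y,C \right)} = 16$ ($a{\left(y,C \right)} = \left(\left(-1\right) \left(-4\right)\right)^{2} = 4^{2} = 16$)
$J = \frac{383495028}{8539}$ ($J = \frac{1}{-8539} + \left(44928 - 17\right) = - \frac{1}{8539} + 44911 = \frac{383495028}{8539} \approx 44911.0$)
$r{\left(t \right)} = 32 t$ ($r{\left(t \right)} = 16 \left(t + t\right) = 16 \cdot 2 t = 32 t$)
$r{\left(-494 \right)} - J = 32 \left(-494\right) - \frac{383495028}{8539} = -15808 - \frac{383495028}{8539} = - \frac{518479540}{8539}$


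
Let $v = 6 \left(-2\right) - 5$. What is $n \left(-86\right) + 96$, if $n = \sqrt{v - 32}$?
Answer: $96 - 602 i \approx 96.0 - 602.0 i$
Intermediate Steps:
$v = -17$ ($v = -12 - 5 = -17$)
$n = 7 i$ ($n = \sqrt{-17 - 32} = \sqrt{-49} = 7 i \approx 7.0 i$)
$n \left(-86\right) + 96 = 7 i \left(-86\right) + 96 = - 602 i + 96 = 96 - 602 i$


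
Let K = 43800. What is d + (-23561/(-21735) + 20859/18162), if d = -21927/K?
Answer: 110905878173/64037395800 ≈ 1.7319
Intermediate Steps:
d = -7309/14600 (d = -21927/43800 = -21927*1/43800 = -7309/14600 ≈ -0.50062)
d + (-23561/(-21735) + 20859/18162) = -7309/14600 + (-23561/(-21735) + 20859/18162) = -7309/14600 + (-23561*(-1/21735) + 20859*(1/18162)) = -7309/14600 + (23561/21735 + 6953/6054) = -7309/14600 + 97920583/43861230 = 110905878173/64037395800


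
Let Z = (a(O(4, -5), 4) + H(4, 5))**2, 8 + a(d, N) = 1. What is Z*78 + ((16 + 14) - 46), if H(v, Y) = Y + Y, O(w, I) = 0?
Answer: 686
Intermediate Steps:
a(d, N) = -7 (a(d, N) = -8 + 1 = -7)
H(v, Y) = 2*Y
Z = 9 (Z = (-7 + 2*5)**2 = (-7 + 10)**2 = 3**2 = 9)
Z*78 + ((16 + 14) - 46) = 9*78 + ((16 + 14) - 46) = 702 + (30 - 46) = 702 - 16 = 686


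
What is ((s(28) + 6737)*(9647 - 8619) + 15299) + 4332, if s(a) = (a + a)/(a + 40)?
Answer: 118083931/17 ≈ 6.9461e+6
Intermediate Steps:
s(a) = 2*a/(40 + a) (s(a) = (2*a)/(40 + a) = 2*a/(40 + a))
((s(28) + 6737)*(9647 - 8619) + 15299) + 4332 = ((2*28/(40 + 28) + 6737)*(9647 - 8619) + 15299) + 4332 = ((2*28/68 + 6737)*1028 + 15299) + 4332 = ((2*28*(1/68) + 6737)*1028 + 15299) + 4332 = ((14/17 + 6737)*1028 + 15299) + 4332 = ((114543/17)*1028 + 15299) + 4332 = (117750204/17 + 15299) + 4332 = 118010287/17 + 4332 = 118083931/17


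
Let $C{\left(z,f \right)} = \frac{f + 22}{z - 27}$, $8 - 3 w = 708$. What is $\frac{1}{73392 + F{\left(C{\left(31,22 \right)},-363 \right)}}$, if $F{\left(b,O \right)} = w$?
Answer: $\frac{3}{219476} \approx 1.3669 \cdot 10^{-5}$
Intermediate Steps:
$w = - \frac{700}{3}$ ($w = \frac{8}{3} - 236 = - \frac{700}{3} \approx -233.33$)
$C{\left(z,f \right)} = \frac{22 + f}{-27 + z}$
$F{\left(b,O \right)} = - \frac{700}{3}$
$\frac{1}{73392 + F{\left(C{\left(31,22 \right)},-363 \right)}} = \frac{1}{73392 - \frac{700}{3}} = \frac{1}{\frac{219476}{3}} = \frac{3}{219476}$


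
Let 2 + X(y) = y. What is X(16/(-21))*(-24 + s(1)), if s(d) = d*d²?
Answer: 1334/21 ≈ 63.524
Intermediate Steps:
X(y) = -2 + y
s(d) = d³
X(16/(-21))*(-24 + s(1)) = (-2 + 16/(-21))*(-24 + 1³) = (-2 + 16*(-1/21))*(-24 + 1) = (-2 - 16/21)*(-23) = -58/21*(-23) = 1334/21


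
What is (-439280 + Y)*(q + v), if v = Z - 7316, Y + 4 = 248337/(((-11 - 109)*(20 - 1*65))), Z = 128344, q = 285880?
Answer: -8936473042563/50 ≈ -1.7873e+11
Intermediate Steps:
Y = 25193/600 (Y = -4 + 248337/(((-11 - 109)*(20 - 1*65))) = -4 + 248337/((-120*(20 - 65))) = -4 + 248337/((-120*(-45))) = -4 + 248337/5400 = -4 + 248337*(1/5400) = -4 + 27593/600 = 25193/600 ≈ 41.988)
v = 121028 (v = 128344 - 7316 = 121028)
(-439280 + Y)*(q + v) = (-439280 + 25193/600)*(285880 + 121028) = -263542807/600*406908 = -8936473042563/50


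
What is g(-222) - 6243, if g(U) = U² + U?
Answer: 42819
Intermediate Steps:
g(U) = U + U²
g(-222) - 6243 = -222*(1 - 222) - 6243 = -222*(-221) - 6243 = 49062 - 6243 = 42819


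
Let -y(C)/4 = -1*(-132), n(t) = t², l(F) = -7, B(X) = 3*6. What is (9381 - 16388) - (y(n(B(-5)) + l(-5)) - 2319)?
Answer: -4160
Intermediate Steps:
B(X) = 18
y(C) = -528 (y(C) = -(-4)*(-132) = -4*132 = -528)
(9381 - 16388) - (y(n(B(-5)) + l(-5)) - 2319) = (9381 - 16388) - (-528 - 2319) = -7007 - 1*(-2847) = -7007 + 2847 = -4160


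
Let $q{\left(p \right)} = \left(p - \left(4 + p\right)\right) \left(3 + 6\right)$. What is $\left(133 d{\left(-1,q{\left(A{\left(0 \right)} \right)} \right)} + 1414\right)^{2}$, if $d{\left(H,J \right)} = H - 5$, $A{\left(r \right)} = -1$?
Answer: $379456$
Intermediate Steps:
$q{\left(p \right)} = -36$ ($q{\left(p \right)} = \left(-4\right) 9 = -36$)
$d{\left(H,J \right)} = -5 + H$
$\left(133 d{\left(-1,q{\left(A{\left(0 \right)} \right)} \right)} + 1414\right)^{2} = \left(133 \left(-5 - 1\right) + 1414\right)^{2} = \left(133 \left(-6\right) + 1414\right)^{2} = \left(-798 + 1414\right)^{2} = 616^{2} = 379456$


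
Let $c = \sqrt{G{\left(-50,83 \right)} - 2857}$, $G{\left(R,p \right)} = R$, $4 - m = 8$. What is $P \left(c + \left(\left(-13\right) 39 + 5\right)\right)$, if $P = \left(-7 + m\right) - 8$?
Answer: $9538 - 57 i \sqrt{323} \approx 9538.0 - 1024.4 i$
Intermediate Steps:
$m = -4$ ($m = 4 - 8 = -4$)
$c = 3 i \sqrt{323}$ ($c = \sqrt{-50 - 2857} = \sqrt{-2907} = 3 i \sqrt{323} \approx 53.917 i$)
$P = -19$ ($P = \left(-7 - 4\right) - 8 = -11 - 8 = -19$)
$P \left(c + \left(\left(-13\right) 39 + 5\right)\right) = - 19 \left(3 i \sqrt{323} + \left(\left(-13\right) 39 + 5\right)\right) = - 19 \left(3 i \sqrt{323} + \left(-507 + 5\right)\right) = - 19 \left(3 i \sqrt{323} - 502\right) = - 19 \left(-502 + 3 i \sqrt{323}\right) = 9538 - 57 i \sqrt{323}$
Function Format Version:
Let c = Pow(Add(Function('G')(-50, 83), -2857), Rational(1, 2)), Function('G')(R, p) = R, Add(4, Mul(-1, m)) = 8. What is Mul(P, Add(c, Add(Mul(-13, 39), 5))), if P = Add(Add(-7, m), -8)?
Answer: Add(9538, Mul(-57, I, Pow(323, Rational(1, 2)))) ≈ Add(9538.0, Mul(-1024.4, I))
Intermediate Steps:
m = -4 (m = Add(4, Mul(-1, 8)) = Add(4, -8) = -4)
c = Mul(3, I, Pow(323, Rational(1, 2))) (c = Pow(Add(-50, -2857), Rational(1, 2)) = Pow(-2907, Rational(1, 2)) = Mul(3, I, Pow(323, Rational(1, 2))) ≈ Mul(53.917, I))
P = -19 (P = Add(Add(-7, -4), -8) = Add(-11, -8) = -19)
Mul(P, Add(c, Add(Mul(-13, 39), 5))) = Mul(-19, Add(Mul(3, I, Pow(323, Rational(1, 2))), Add(Mul(-13, 39), 5))) = Mul(-19, Add(Mul(3, I, Pow(323, Rational(1, 2))), Add(-507, 5))) = Mul(-19, Add(Mul(3, I, Pow(323, Rational(1, 2))), -502)) = Mul(-19, Add(-502, Mul(3, I, Pow(323, Rational(1, 2))))) = Add(9538, Mul(-57, I, Pow(323, Rational(1, 2))))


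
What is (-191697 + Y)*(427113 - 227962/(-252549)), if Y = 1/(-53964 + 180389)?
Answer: -2614192954639392042776/31928507325 ≈ -8.1876e+10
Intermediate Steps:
Y = 1/126425 ≈ 7.9098e-6
(-191697 + Y)*(427113 - 227962/(-252549)) = (-191697 + 1/126425)*(427113 - 227962/(-252549)) = -24235293224*(427113 - 227962*(-1/252549))/126425 = -24235293224*(427113 + 227962/252549)/126425 = -24235293224/126425*107867188999/252549 = -2614192954639392042776/31928507325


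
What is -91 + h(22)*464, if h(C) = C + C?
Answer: 20325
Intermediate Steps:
h(C) = 2*C
-91 + h(22)*464 = -91 + (2*22)*464 = -91 + 44*464 = -91 + 20416 = 20325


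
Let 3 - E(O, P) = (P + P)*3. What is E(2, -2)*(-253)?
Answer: -3795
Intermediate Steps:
E(O, P) = 3 - 6*P (E(O, P) = 3 - (P + P)*3 = 3 - 2*P*3 = 3 - 6*P)
E(2, -2)*(-253) = (3 - 6*(-2))*(-253) = (3 + 12)*(-253) = 15*(-253) = -3795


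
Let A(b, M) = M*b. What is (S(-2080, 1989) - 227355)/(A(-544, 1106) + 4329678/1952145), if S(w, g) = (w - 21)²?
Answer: -1362221747445/195755173267 ≈ -6.9588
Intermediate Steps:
S(w, g) = (-21 + w)²
(S(-2080, 1989) - 227355)/(A(-544, 1106) + 4329678/1952145) = ((-21 - 2080)² - 227355)/(1106*(-544) + 4329678/1952145) = ((-2101)² - 227355)/(-601664 + 4329678*(1/1952145)) = (4414201 - 227355)/(-601664 + 1443226/650715) = 4186846/(-391510346534/650715) = 4186846*(-650715/391510346534) = -1362221747445/195755173267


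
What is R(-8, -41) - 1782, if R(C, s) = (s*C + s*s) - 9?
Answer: 218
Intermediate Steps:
R(C, s) = -9 + s² + C*s (R(C, s) = (C*s + s²) - 9 = (s² + C*s) - 9 = -9 + s² + C*s)
R(-8, -41) - 1782 = (-9 + (-41)² - 8*(-41)) - 1782 = (-9 + 1681 + 328) - 1782 = 2000 - 1782 = 218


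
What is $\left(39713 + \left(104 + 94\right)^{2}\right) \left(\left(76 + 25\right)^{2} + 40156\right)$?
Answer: $3974023369$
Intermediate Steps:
$\left(39713 + \left(104 + 94\right)^{2}\right) \left(\left(76 + 25\right)^{2} + 40156\right) = \left(39713 + 198^{2}\right) \left(101^{2} + 40156\right) = \left(39713 + 39204\right) \left(10201 + 40156\right) = 78917 \cdot 50357 = 3974023369$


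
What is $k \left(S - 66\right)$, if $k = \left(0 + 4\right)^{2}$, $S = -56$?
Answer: $-1952$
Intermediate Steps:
$k = 16$ ($k = 4^{2} = 16$)
$k \left(S - 66\right) = 16 \left(-56 - 66\right) = 16 \left(-122\right) = -1952$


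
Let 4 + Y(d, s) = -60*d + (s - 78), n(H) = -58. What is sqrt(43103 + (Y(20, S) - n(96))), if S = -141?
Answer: sqrt(41738) ≈ 204.30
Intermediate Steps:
Y(d, s) = -82 + s - 60*d (Y(d, s) = -4 + (-60*d + (s - 78)) = -4 + (-60*d + (-78 + s)) = -4 + (-78 + s - 60*d) = -82 + s - 60*d)
sqrt(43103 + (Y(20, S) - n(96))) = sqrt(43103 + ((-82 - 141 - 60*20) - 1*(-58))) = sqrt(43103 + ((-82 - 141 - 1200) + 58)) = sqrt(43103 + (-1423 + 58)) = sqrt(43103 - 1365) = sqrt(41738)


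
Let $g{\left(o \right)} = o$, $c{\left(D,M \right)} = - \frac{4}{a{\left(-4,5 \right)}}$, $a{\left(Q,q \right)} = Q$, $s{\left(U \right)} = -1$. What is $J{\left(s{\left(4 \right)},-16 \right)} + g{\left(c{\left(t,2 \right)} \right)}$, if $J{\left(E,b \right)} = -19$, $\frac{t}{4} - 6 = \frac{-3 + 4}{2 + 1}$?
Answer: $-18$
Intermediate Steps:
$t = \frac{76}{3}$ ($t = 24 + 4 \frac{-3 + 4}{2 + 1} = 24 + 4 \cdot 1 \cdot \frac{1}{3} = 24 + 4 \cdot \frac{1}{3} = 24 + \frac{4}{3} = \frac{76}{3} \approx 25.333$)
$c{\left(D,M \right)} = 1$ ($c{\left(D,M \right)} = - \frac{4}{-4} = \left(-4\right) \left(- \frac{1}{4}\right) = 1$)
$J{\left(s{\left(4 \right)},-16 \right)} + g{\left(c{\left(t,2 \right)} \right)} = -19 + 1 = -18$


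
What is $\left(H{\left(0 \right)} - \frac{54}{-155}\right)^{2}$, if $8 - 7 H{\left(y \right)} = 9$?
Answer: $\frac{49729}{1177225} \approx 0.042243$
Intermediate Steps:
$H{\left(y \right)} = - \frac{1}{7}$ ($H{\left(y \right)} = \frac{8}{7} - \frac{9}{7} = - \frac{1}{7}$)
$\left(H{\left(0 \right)} - \frac{54}{-155}\right)^{2} = \left(- \frac{1}{7} - \frac{54}{-155}\right)^{2} = \left(- \frac{1}{7} - - \frac{54}{155}\right)^{2} = \left(- \frac{1}{7} + \frac{54}{155}\right)^{2} = \left(\frac{223}{1085}\right)^{2} = \frac{49729}{1177225}$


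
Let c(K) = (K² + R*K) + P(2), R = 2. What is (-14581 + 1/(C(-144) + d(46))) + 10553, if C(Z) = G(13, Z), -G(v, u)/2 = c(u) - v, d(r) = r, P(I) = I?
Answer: -164455185/40828 ≈ -4028.0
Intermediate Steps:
c(K) = 2 + K² + 2*K (c(K) = (K² + 2*K) + 2 = 2 + K² + 2*K)
G(v, u) = -4 - 4*u - 2*u² + 2*v (G(v, u) = -2*((2 + u² + 2*u) - v) = -2*(2 + u² - v + 2*u) = -4 - 4*u - 2*u² + 2*v)
C(Z) = 22 - 4*Z - 2*Z² (C(Z) = -4 - 4*Z - 2*Z² + 2*13 = -4 - 4*Z - 2*Z² + 26 = 22 - 4*Z - 2*Z²)
(-14581 + 1/(C(-144) + d(46))) + 10553 = (-14581 + 1/((22 - 4*(-144) - 2*(-144)²) + 46)) + 10553 = (-14581 + 1/((22 + 576 - 2*20736) + 46)) + 10553 = (-14581 + 1/((22 + 576 - 41472) + 46)) + 10553 = (-14581 + 1/(-40874 + 46)) + 10553 = (-14581 + 1/(-40828)) + 10553 = (-14581 - 1/40828) + 10553 = -595313069/40828 + 10553 = -164455185/40828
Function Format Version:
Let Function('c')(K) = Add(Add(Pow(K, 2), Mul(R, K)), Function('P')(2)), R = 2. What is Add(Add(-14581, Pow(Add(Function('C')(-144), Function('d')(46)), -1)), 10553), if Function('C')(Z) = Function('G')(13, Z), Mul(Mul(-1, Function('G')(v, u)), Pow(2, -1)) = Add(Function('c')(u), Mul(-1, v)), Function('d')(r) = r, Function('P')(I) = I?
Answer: Rational(-164455185, 40828) ≈ -4028.0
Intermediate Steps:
Function('c')(K) = Add(2, Pow(K, 2), Mul(2, K)) (Function('c')(K) = Add(Add(Pow(K, 2), Mul(2, K)), 2) = Add(2, Pow(K, 2), Mul(2, K)))
Function('G')(v, u) = Add(-4, Mul(-4, u), Mul(-2, Pow(u, 2)), Mul(2, v)) (Function('G')(v, u) = Mul(-2, Add(Add(2, Pow(u, 2), Mul(2, u)), Mul(-1, v))) = Mul(-2, Add(2, Pow(u, 2), Mul(-1, v), Mul(2, u))) = Add(-4, Mul(-4, u), Mul(-2, Pow(u, 2)), Mul(2, v)))
Function('C')(Z) = Add(22, Mul(-4, Z), Mul(-2, Pow(Z, 2))) (Function('C')(Z) = Add(-4, Mul(-4, Z), Mul(-2, Pow(Z, 2)), Mul(2, 13)) = Add(-4, Mul(-4, Z), Mul(-2, Pow(Z, 2)), 26) = Add(22, Mul(-4, Z), Mul(-2, Pow(Z, 2))))
Add(Add(-14581, Pow(Add(Function('C')(-144), Function('d')(46)), -1)), 10553) = Add(Add(-14581, Pow(Add(Add(22, Mul(-4, -144), Mul(-2, Pow(-144, 2))), 46), -1)), 10553) = Add(Add(-14581, Pow(Add(Add(22, 576, Mul(-2, 20736)), 46), -1)), 10553) = Add(Add(-14581, Pow(Add(Add(22, 576, -41472), 46), -1)), 10553) = Add(Add(-14581, Pow(Add(-40874, 46), -1)), 10553) = Add(Add(-14581, Pow(-40828, -1)), 10553) = Add(Add(-14581, Rational(-1, 40828)), 10553) = Add(Rational(-595313069, 40828), 10553) = Rational(-164455185, 40828)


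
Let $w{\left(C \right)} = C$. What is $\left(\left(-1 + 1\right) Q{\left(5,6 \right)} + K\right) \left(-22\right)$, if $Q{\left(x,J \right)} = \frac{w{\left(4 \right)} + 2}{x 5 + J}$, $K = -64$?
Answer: $1408$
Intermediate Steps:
$Q{\left(x,J \right)} = \frac{6}{J + 5 x}$ ($Q{\left(x,J \right)} = \frac{4 + 2}{x 5 + J} = \frac{6}{5 x + J} = \frac{6}{J + 5 x}$)
$\left(\left(-1 + 1\right) Q{\left(5,6 \right)} + K\right) \left(-22\right) = \left(\left(-1 + 1\right) \frac{6}{6 + 5 \cdot 5} - 64\right) \left(-22\right) = \left(0 \frac{6}{6 + 25} - 64\right) \left(-22\right) = \left(0 \cdot \frac{6}{31} - 64\right) \left(-22\right) = \left(0 - 64\right) \left(-22\right) = \left(-64\right) \left(-22\right) = 1408$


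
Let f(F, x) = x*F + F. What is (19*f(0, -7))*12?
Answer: 0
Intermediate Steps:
f(F, x) = F + F*x (f(F, x) = F*x + F = F + F*x)
(19*f(0, -7))*12 = (19*(0*(1 - 7)))*12 = (19*(0*(-6)))*12 = (19*0)*12 = 0*12 = 0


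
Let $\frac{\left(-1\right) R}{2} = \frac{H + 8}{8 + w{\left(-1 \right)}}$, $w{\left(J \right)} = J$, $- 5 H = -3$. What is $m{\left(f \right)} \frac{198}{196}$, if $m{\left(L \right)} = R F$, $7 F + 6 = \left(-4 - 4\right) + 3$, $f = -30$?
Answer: $\frac{46827}{12005} \approx 3.9006$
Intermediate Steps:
$H = \frac{3}{5}$ ($H = \left(- \frac{1}{5}\right) \left(-3\right) = \frac{3}{5} \approx 0.6$)
$F = - \frac{11}{7}$ ($F = - \frac{6}{7} + \frac{\left(-4 - 4\right) + 3}{7} = - \frac{6}{7} + \frac{-8 + 3}{7} = - \frac{6}{7} + \frac{1}{7} \left(-5\right) = - \frac{6}{7} - \frac{5}{7} = - \frac{11}{7} \approx -1.5714$)
$R = - \frac{86}{35}$ ($R = - 2 \frac{\frac{3}{5} + 8}{8 - 1} = - 2 \frac{43}{5 \cdot 7} = - 2 \cdot \frac{43}{5} \cdot \frac{1}{7} = \left(-2\right) \frac{43}{35} = - \frac{86}{35} \approx -2.4571$)
$m{\left(L \right)} = \frac{946}{245}$ ($m{\left(L \right)} = \left(- \frac{86}{35}\right) \left(- \frac{11}{7}\right) = \frac{946}{245}$)
$m{\left(f \right)} \frac{198}{196} = \frac{946 \cdot \frac{198}{196}}{245} = \frac{946 \cdot 198 \cdot \frac{1}{196}}{245} = \frac{946}{245} \cdot \frac{99}{98} = \frac{46827}{12005}$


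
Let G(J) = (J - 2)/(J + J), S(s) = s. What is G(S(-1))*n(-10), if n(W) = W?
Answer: -15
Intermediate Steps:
G(J) = (-2 + J)/(2*J) (G(J) = (-2 + J)/((2*J)) = (-2 + J)*(1/(2*J)) = (-2 + J)/(2*J))
G(S(-1))*n(-10) = ((½)*(-2 - 1)/(-1))*(-10) = ((½)*(-1)*(-3))*(-10) = (3/2)*(-10) = -15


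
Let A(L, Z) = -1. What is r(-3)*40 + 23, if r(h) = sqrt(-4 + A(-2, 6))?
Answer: 23 + 40*I*sqrt(5) ≈ 23.0 + 89.443*I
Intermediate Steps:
r(h) = I*sqrt(5) (r(h) = sqrt(-4 - 1) = sqrt(-5) = I*sqrt(5))
r(-3)*40 + 23 = (I*sqrt(5))*40 + 23 = 40*I*sqrt(5) + 23 = 23 + 40*I*sqrt(5)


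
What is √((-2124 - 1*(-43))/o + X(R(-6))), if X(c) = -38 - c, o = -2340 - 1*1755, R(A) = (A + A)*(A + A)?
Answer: I*√338160095/1365 ≈ 13.472*I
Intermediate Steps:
R(A) = 4*A² (R(A) = (2*A)*(2*A) = 4*A²)
o = -4095 (o = -2340 - 1755 = -4095)
√((-2124 - 1*(-43))/o + X(R(-6))) = √((-2124 - 1*(-43))/(-4095) + (-38 - 4*(-6)²)) = √((-2124 + 43)*(-1/4095) + (-38 - 4*36)) = √(-2081*(-1/4095) + (-38 - 1*144)) = √(2081/4095 + (-38 - 144)) = √(2081/4095 - 182) = √(-743209/4095) = I*√338160095/1365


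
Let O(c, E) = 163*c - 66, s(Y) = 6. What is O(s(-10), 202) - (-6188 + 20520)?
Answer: -13420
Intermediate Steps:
O(c, E) = -66 + 163*c
O(s(-10), 202) - (-6188 + 20520) = (-66 + 163*6) - (-6188 + 20520) = (-66 + 978) - 1*14332 = 912 - 14332 = -13420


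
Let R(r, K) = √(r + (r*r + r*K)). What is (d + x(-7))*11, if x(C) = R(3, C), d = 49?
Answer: 539 + 33*I ≈ 539.0 + 33.0*I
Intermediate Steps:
R(r, K) = √(r + r² + K*r) (R(r, K) = √(r + (r² + K*r)) = √(r + r² + K*r))
x(C) = √(12 + 3*C) (x(C) = √(3*(1 + C + 3)) = √(3*(4 + C)) = √(12 + 3*C))
(d + x(-7))*11 = (49 + √(12 + 3*(-7)))*11 = (49 + √(12 - 21))*11 = (49 + √(-9))*11 = (49 + 3*I)*11 = 539 + 33*I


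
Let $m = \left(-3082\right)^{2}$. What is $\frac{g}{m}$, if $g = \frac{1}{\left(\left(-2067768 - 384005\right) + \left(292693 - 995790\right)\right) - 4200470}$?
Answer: $- \frac{1}{69866344586160} \approx -1.4313 \cdot 10^{-14}$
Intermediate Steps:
$m = 9498724$
$g = - \frac{1}{7355340}$ ($g = \frac{1}{\left(-2451773 - 703097\right) - 4200470} = \frac{1}{-3154870 - 4200470} = \frac{1}{-7355340} = - \frac{1}{7355340} \approx -1.3596 \cdot 10^{-7}$)
$\frac{g}{m} = - \frac{1}{7355340 \cdot 9498724} = \left(- \frac{1}{7355340}\right) \frac{1}{9498724} = - \frac{1}{69866344586160}$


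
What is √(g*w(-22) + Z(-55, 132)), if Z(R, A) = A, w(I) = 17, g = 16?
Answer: 2*√101 ≈ 20.100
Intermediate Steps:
√(g*w(-22) + Z(-55, 132)) = √(16*17 + 132) = √(272 + 132) = √404 = 2*√101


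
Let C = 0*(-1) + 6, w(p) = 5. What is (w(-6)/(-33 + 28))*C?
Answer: -6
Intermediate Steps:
C = 6 (C = 0 + 6 = 6)
(w(-6)/(-33 + 28))*C = (5/(-33 + 28))*6 = (5/(-5))*6 = -1/5*5*6 = -1*6 = -6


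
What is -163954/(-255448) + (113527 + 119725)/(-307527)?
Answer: -4581737569/39278578548 ≈ -0.11665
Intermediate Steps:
-163954/(-255448) + (113527 + 119725)/(-307527) = -163954*(-1/255448) + 233252*(-1/307527) = 81977/127724 - 233252/307527 = -4581737569/39278578548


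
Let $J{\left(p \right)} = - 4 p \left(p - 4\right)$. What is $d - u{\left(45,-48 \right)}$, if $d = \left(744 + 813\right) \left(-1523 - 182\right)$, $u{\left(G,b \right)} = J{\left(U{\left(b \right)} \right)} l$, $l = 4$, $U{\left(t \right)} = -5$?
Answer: $-2653965$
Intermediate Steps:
$J{\left(p \right)} = - 4 p \left(-4 + p\right)$
$u{\left(G,b \right)} = -720$ ($u{\left(G,b \right)} = 4 \left(-5\right) \left(4 - -5\right) 4 = 4 \left(-5\right) \left(4 + 5\right) 4 = 4 \left(-5\right) 9 \cdot 4 = \left(-180\right) 4 = -720$)
$d = -2654685$ ($d = 1557 \left(-1705\right) = -2654685$)
$d - u{\left(45,-48 \right)} = -2654685 - -720 = -2654685 + 720 = -2653965$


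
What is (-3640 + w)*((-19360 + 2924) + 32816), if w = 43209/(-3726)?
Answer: -1375702510/23 ≈ -5.9813e+7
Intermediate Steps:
w = -4801/414 (w = 43209*(-1/3726) = -4801/414 ≈ -11.597)
(-3640 + w)*((-19360 + 2924) + 32816) = (-3640 - 4801/414)*((-19360 + 2924) + 32816) = -1511761*(-16436 + 32816)/414 = -1511761/414*16380 = -1375702510/23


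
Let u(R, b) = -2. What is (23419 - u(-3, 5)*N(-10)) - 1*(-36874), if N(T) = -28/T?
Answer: 301493/5 ≈ 60299.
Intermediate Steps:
(23419 - u(-3, 5)*N(-10)) - 1*(-36874) = (23419 - (-2)*(-28/(-10))) - 1*(-36874) = (23419 - (-2)*(-28*(-⅒))) + 36874 = (23419 - (-2)*14/5) + 36874 = (23419 - 1*(-28/5)) + 36874 = (23419 + 28/5) + 36874 = 117123/5 + 36874 = 301493/5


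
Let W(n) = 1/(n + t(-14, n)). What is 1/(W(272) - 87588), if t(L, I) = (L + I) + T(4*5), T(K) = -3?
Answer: -527/46158875 ≈ -1.1417e-5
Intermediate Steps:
t(L, I) = -3 + I + L (t(L, I) = (L + I) - 3 = (I + L) - 3 = -3 + I + L)
W(n) = 1/(-17 + 2*n) (W(n) = 1/(n + (-3 + n - 14)) = 1/(n + (-17 + n)) = 1/(-17 + 2*n))
1/(W(272) - 87588) = 1/(1/(-17 + 2*272) - 87588) = 1/(1/(-17 + 544) - 87588) = 1/(1/527 - 87588) = 1/(-46158875/527) = -527/46158875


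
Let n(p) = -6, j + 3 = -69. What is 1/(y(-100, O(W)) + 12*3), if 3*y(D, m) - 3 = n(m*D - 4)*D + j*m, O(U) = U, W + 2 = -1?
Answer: 1/309 ≈ 0.0032362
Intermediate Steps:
W = -3 (W = -2 - 1 = -3)
j = -72 (j = -3 - 69 = -72)
y(D, m) = 1 - 24*m - 2*D (y(D, m) = 1 + (-6*D - 72*m)/3 = 1 + (-72*m - 6*D)/3 = 1 + (-24*m - 2*D) = 1 - 24*m - 2*D)
1/(y(-100, O(W)) + 12*3) = 1/((1 - 24*(-3) - 2*(-100)) + 12*3) = 1/((1 + 72 + 200) + 36) = 1/(273 + 36) = 1/309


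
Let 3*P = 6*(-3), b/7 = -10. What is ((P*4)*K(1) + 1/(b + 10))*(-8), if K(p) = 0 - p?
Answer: -2878/15 ≈ -191.87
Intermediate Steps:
b = -70 (b = 7*(-10) = -70)
P = -6 (P = (6*(-3))/3 = (⅓)*(-18) = -6)
K(p) = -p
((P*4)*K(1) + 1/(b + 10))*(-8) = ((-6*4)*(-1*1) + 1/(-70 + 10))*(-8) = (-24*(-1) + 1/(-60))*(-8) = (24 - 1/60)*(-8) = (1439/60)*(-8) = -2878/15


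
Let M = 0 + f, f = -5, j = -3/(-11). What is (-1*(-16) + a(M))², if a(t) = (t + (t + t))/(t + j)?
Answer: 994009/2704 ≈ 367.61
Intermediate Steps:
j = 3/11 (j = -3*(-1/11) = 3/11 ≈ 0.27273)
M = -5 (M = 0 - 5 = -5)
a(t) = 3*t/(3/11 + t) (a(t) = (t + (t + t))/(t + 3/11) = (t + 2*t)/(3/11 + t) = (3*t)/(3/11 + t) = 3*t/(3/11 + t))
(-1*(-16) + a(M))² = (-1*(-16) + 33*(-5)/(3 + 11*(-5)))² = (16 + 33*(-5)/(3 - 55))² = (16 + 33*(-5)/(-52))² = (16 + 33*(-5)*(-1/52))² = (16 + 165/52)² = (997/52)² = 994009/2704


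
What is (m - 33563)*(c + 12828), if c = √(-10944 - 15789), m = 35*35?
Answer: -414831864 - 32338*I*√26733 ≈ -4.1483e+8 - 5.2873e+6*I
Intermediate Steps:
m = 1225
c = I*√26733 (c = √(-26733) = I*√26733 ≈ 163.5*I)
(m - 33563)*(c + 12828) = (1225 - 33563)*(I*√26733 + 12828) = -32338*(12828 + I*√26733) = -414831864 - 32338*I*√26733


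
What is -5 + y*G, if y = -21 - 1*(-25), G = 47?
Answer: 183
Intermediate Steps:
y = 4 (y = -21 + 25 = 4)
-5 + y*G = -5 + 4*47 = -5 + 188 = 183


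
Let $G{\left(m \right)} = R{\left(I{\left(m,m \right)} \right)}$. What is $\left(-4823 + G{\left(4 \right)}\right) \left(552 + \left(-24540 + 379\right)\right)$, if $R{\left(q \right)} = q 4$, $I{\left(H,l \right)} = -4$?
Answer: $114243951$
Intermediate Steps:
$R{\left(q \right)} = 4 q$
$G{\left(m \right)} = -16$ ($G{\left(m \right)} = 4 \left(-4\right) = -16$)
$\left(-4823 + G{\left(4 \right)}\right) \left(552 + \left(-24540 + 379\right)\right) = \left(-4823 - 16\right) \left(552 + \left(-24540 + 379\right)\right) = - 4839 \left(552 - 24161\right) = \left(-4839\right) \left(-23609\right) = 114243951$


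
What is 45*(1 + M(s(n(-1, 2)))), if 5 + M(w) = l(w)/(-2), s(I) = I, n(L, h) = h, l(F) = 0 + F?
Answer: -225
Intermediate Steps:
l(F) = F
M(w) = -5 - w/2 (M(w) = -5 + w/(-2) = -5 + w*(-½) = -5 - w/2)
45*(1 + M(s(n(-1, 2)))) = 45*(1 + (-5 - ½*2)) = 45*(1 + (-5 - 1)) = 45*(1 - 6) = 45*(-5) = -225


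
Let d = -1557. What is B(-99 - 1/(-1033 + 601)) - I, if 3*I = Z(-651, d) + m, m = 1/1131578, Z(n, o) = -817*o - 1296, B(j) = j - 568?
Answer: -103697499565067/244420848 ≈ -4.2426e+5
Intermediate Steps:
B(j) = -568 + j
Z(n, o) = -1296 - 817*o
m = 1/1131578 ≈ 8.8372e-7
I = 1437978769795/3394734 (I = ((-1296 - 817*(-1557)) + 1/1131578)/3 = ((-1296 + 1272069) + 1/1131578)/3 = (1270773 + 1/1131578)/3 = (⅓)*(1437978769795/1131578) = 1437978769795/3394734 ≈ 4.2359e+5)
B(-99 - 1/(-1033 + 601)) - I = (-568 + (-99 - 1/(-1033 + 601))) - 1*1437978769795/3394734 = (-568 + (-99 - 1/(-432))) - 1437978769795/3394734 = (-568 + (-99 - 1*(-1/432))) - 1437978769795/3394734 = (-568 + (-99 + 1/432)) - 1437978769795/3394734 = (-568 - 42767/432) - 1437978769795/3394734 = -288143/432 - 1437978769795/3394734 = -103697499565067/244420848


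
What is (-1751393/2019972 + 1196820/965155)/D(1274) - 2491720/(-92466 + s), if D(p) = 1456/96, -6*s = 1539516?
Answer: 336049086353511385/46913734559239366 ≈ 7.1631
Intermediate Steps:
s = -256586 (s = -1/6*1539516 = -256586)
D(p) = 91/6 (D(p) = 1456*(1/96) = 91/6)
(-1751393/2019972 + 1196820/965155)/D(1274) - 2491720/(-92466 + s) = (-1751393/2019972 + 1196820/965155)/(91/6) - 2491720/(-92466 - 256586) = (-1751393*1/2019972 + 1196820*(1/965155))*(6/91) - 2491720/(-349052) = (-1751393/2019972 + 239364/193031)*(6/91) - 2491720*(-1/349052) = (145435435625/389917215132)*(6/91) + 56630/7933 = 145435435625/5913744429502 + 56630/7933 = 336049086353511385/46913734559239366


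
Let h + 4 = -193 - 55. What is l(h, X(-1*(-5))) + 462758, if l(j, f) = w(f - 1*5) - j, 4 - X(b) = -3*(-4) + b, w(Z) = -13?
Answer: 462997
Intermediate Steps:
h = -252 (h = -4 + (-193 - 55) = -4 - 248 = -252)
X(b) = -8 - b (X(b) = 4 - (-3*(-4) + b) = 4 - (12 + b) = 4 + (-12 - b) = -8 - b)
l(j, f) = -13 - j
l(h, X(-1*(-5))) + 462758 = (-13 - 1*(-252)) + 462758 = (-13 + 252) + 462758 = 239 + 462758 = 462997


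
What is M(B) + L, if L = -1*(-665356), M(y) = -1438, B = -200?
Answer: 663918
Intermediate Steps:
L = 665356
M(B) + L = -1438 + 665356 = 663918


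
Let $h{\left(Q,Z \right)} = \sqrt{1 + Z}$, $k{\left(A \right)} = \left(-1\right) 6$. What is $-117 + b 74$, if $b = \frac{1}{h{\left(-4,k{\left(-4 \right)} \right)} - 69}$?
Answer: $- \frac{281364}{2383} - \frac{37 i \sqrt{5}}{2383} \approx -118.07 - 0.034719 i$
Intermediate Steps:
$k{\left(A \right)} = -6$
$b = \frac{1}{-69 + i \sqrt{5}}$ ($b = \frac{1}{\sqrt{1 - 6} - 69} = \frac{1}{\sqrt{-5} - 69} = \frac{1}{i \sqrt{5} - 69} = \frac{1}{-69 + i \sqrt{5}} \approx -0.014478 - 0.00046917 i$)
$-117 + b 74 = -117 + \left(- \frac{69}{4766} - \frac{i \sqrt{5}}{4766}\right) 74 = -117 - \left(\frac{2553}{2383} + \frac{37 i \sqrt{5}}{2383}\right) = - \frac{281364}{2383} - \frac{37 i \sqrt{5}}{2383}$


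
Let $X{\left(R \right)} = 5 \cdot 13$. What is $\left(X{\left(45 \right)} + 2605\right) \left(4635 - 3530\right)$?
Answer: $2950350$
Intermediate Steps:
$X{\left(R \right)} = 65$
$\left(X{\left(45 \right)} + 2605\right) \left(4635 - 3530\right) = \left(65 + 2605\right) \left(4635 - 3530\right) = 2670 \cdot 1105 = 2950350$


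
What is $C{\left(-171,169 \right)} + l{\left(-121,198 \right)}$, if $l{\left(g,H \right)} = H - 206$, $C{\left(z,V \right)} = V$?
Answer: $161$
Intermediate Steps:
$l{\left(g,H \right)} = -206 + H$
$C{\left(-171,169 \right)} + l{\left(-121,198 \right)} = 169 + \left(-206 + 198\right) = 169 - 8 = 161$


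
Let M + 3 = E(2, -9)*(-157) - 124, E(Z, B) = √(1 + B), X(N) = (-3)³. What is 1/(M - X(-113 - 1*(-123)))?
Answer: I/(2*(-50*I + 157*√2)) ≈ -0.00048264 + 0.0021432*I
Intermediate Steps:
X(N) = -27
M = -127 - 314*I*√2 (M = -3 + (√(1 - 9)*(-157) - 124) = -3 + (√(-8)*(-157) - 124) = -3 + ((2*I*√2)*(-157) - 124) = -3 + (-314*I*√2 - 124) = -3 + (-124 - 314*I*√2) = -127 - 314*I*√2 ≈ -127.0 - 444.06*I)
1/(M - X(-113 - 1*(-123))) = 1/((-127 - 314*I*√2) - 1*(-27)) = 1/((-127 - 314*I*√2) + 27) = 1/(-100 - 314*I*√2)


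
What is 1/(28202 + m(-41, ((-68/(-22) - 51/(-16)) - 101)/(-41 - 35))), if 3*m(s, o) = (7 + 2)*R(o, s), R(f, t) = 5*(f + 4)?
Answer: 13376/378282577 ≈ 3.5360e-5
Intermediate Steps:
R(f, t) = 20 + 5*f (R(f, t) = 5*(4 + f) = 20 + 5*f)
m(s, o) = 60 + 15*o (m(s, o) = ((7 + 2)*(20 + 5*o))/3 = (9*(20 + 5*o))/3 = (180 + 45*o)/3 = 60 + 15*o)
1/(28202 + m(-41, ((-68/(-22) - 51/(-16)) - 101)/(-41 - 35))) = 1/(28202 + (60 + 15*(((-68/(-22) - 51/(-16)) - 101)/(-41 - 35)))) = 1/(28202 + (60 + 15*(((-68*(-1/22) - 51*(-1/16)) - 101)/(-76)))) = 1/(28202 + (60 + 15*(((34/11 + 51/16) - 101)*(-1/76)))) = 1/(28202 + (60 + 15*((1105/176 - 101)*(-1/76)))) = 1/(28202 + (60 + 15*(-16671/176*(-1/76)))) = 1/(28202 + (60 + 15*(16671/13376))) = 1/(28202 + (60 + 250065/13376)) = 1/(28202 + 1052625/13376) = 1/(378282577/13376) = 13376/378282577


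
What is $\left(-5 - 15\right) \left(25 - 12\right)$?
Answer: $-260$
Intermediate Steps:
$\left(-5 - 15\right) \left(25 - 12\right) = \left(-5 - 15\right) 13 = \left(-20\right) 13 = -260$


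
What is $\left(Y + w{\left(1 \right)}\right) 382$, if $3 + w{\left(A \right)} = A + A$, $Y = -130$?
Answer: $-50042$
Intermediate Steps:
$w{\left(A \right)} = -3 + 2 A$ ($w{\left(A \right)} = -3 + \left(A + A\right) = -3 + 2 A$)
$\left(Y + w{\left(1 \right)}\right) 382 = \left(-130 + \left(-3 + 2 \cdot 1\right)\right) 382 = \left(-130 + \left(-3 + 2\right)\right) 382 = \left(-130 - 1\right) 382 = \left(-131\right) 382 = -50042$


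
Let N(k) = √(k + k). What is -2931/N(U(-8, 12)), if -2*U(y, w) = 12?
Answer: 977*I*√3/2 ≈ 846.11*I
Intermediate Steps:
U(y, w) = -6 (U(y, w) = -½*12 = -6)
N(k) = √2*√k (N(k) = √(2*k) = √2*√k)
-2931/N(U(-8, 12)) = -2931*(-I*√3/6) = -(-977)*I*√3/2 = 977*I*√3/2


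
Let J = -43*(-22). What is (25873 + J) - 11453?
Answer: 15366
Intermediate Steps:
J = 946
(25873 + J) - 11453 = (25873 + 946) - 11453 = 26819 - 11453 = 15366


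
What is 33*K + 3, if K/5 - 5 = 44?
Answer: 8088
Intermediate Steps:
K = 245 (K = 25 + 5*44 = 25 + 220 = 245)
33*K + 3 = 33*245 + 3 = 8085 + 3 = 8088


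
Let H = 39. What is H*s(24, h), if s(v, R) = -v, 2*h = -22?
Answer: -936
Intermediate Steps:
h = -11 (h = (1/2)*(-22) = -11)
H*s(24, h) = 39*(-1*24) = 39*(-24) = -936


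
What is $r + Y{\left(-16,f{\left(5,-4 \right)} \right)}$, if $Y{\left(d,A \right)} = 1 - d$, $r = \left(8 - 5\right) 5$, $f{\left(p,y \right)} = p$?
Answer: $32$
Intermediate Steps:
$r = 15$ ($r = 3 \cdot 5 = 15$)
$r + Y{\left(-16,f{\left(5,-4 \right)} \right)} = 15 + \left(1 - -16\right) = 15 + \left(1 + 16\right) = 15 + 17 = 32$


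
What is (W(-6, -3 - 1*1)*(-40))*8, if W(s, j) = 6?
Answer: -1920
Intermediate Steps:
(W(-6, -3 - 1*1)*(-40))*8 = (6*(-40))*8 = -240*8 = -1920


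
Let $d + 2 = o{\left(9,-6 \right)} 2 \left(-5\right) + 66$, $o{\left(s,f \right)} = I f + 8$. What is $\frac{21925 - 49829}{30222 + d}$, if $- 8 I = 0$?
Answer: $- \frac{13952}{15103} \approx -0.92379$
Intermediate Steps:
$I = 0$ ($I = \left(- \frac{1}{8}\right) 0 = 0$)
$o{\left(s,f \right)} = 8$ ($o{\left(s,f \right)} = 0 f + 8 = 0 + 8 = 8$)
$d = -16$ ($d = -2 + \left(8 \cdot 2 \left(-5\right) + 66\right) = -2 + \left(8 \left(-10\right) + 66\right) = -2 + \left(-80 + 66\right) = -2 - 14 = -16$)
$\frac{21925 - 49829}{30222 + d} = \frac{21925 - 49829}{30222 - 16} = - \frac{27904}{30206} = \left(-27904\right) \frac{1}{30206} = - \frac{13952}{15103}$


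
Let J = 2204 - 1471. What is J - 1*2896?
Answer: -2163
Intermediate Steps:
J = 733
J - 1*2896 = 733 - 1*2896 = 733 - 2896 = -2163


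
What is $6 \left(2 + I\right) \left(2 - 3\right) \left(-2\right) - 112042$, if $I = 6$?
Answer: $-111946$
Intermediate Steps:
$6 \left(2 + I\right) \left(2 - 3\right) \left(-2\right) - 112042 = 6 \left(2 + 6\right) \left(2 - 3\right) \left(-2\right) - 112042 = 6 \cdot 8 \left(-1\right) \left(-2\right) - 112042 = 6 \left(-8\right) \left(-2\right) - 112042 = \left(-48\right) \left(-2\right) - 112042 = 96 - 112042 = -111946$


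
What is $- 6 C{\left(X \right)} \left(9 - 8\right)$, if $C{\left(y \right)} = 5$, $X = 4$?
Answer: $-30$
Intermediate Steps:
$- 6 C{\left(X \right)} \left(9 - 8\right) = \left(-6\right) 5 \left(9 - 8\right) = - 30 \left(9 - 8\right) = \left(-30\right) 1 = -30$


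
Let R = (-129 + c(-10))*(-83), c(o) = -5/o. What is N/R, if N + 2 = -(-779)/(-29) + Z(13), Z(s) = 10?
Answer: -1094/618599 ≈ -0.0017685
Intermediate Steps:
R = 21331/2 (R = (-129 - 5/(-10))*(-83) = (-129 - 5*(-⅒))*(-83) = (-129 + ½)*(-83) = -257/2*(-83) = 21331/2 ≈ 10666.)
N = -547/29 (N = -2 + (-(-779)/(-29) + 10) = -2 + (-(-779)*(-1)/29 + 10) = -2 + (-41*19/29 + 10) = -2 + (-779/29 + 10) = -2 - 489/29 = -547/29 ≈ -18.862)
N/R = -547/(29*21331/2) = -547/29*2/21331 = -1094/618599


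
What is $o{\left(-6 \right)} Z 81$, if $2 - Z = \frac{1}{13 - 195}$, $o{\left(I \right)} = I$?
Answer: $- \frac{88695}{91} \approx -974.67$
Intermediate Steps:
$Z = \frac{365}{182}$ ($Z = 2 - \frac{1}{13 - 195} = 2 - \frac{1}{-182} = 2 - - \frac{1}{182} = 2 + \frac{1}{182} = \frac{365}{182} \approx 2.0055$)
$o{\left(-6 \right)} Z 81 = \left(-6\right) \frac{365}{182} \cdot 81 = \left(- \frac{1095}{91}\right) 81 = - \frac{88695}{91}$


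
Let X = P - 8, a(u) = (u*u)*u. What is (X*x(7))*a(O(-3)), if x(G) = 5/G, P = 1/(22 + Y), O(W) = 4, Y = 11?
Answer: -84160/231 ≈ -364.33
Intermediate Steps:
P = 1/33 (P = 1/(22 + 11) = 1/33 ≈ 0.030303)
a(u) = u³ (a(u) = u²*u = u³)
X = -263/33 (X = 1/33 - 8 = -263/33 ≈ -7.9697)
(X*x(7))*a(O(-3)) = -1315/(33*7)*4³ = -1315/(33*7)*64 = -263/33*5/7*64 = -1315/231*64 = -84160/231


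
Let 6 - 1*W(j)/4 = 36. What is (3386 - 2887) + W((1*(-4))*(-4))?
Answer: 379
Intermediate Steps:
W(j) = -120 (W(j) = 24 - 4*36 = 24 - 144 = -120)
(3386 - 2887) + W((1*(-4))*(-4)) = (3386 - 2887) - 120 = 499 - 120 = 379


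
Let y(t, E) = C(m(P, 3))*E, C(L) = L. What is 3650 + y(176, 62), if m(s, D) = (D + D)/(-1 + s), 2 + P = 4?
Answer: 4022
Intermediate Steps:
P = 2 (P = -2 + 4 = 2)
m(s, D) = 2*D/(-1 + s) (m(s, D) = (2*D)/(-1 + s) = 2*D/(-1 + s))
y(t, E) = 6*E (y(t, E) = (2*3/(-1 + 2))*E = (2*3/1)*E = (2*3*1)*E = 6*E)
3650 + y(176, 62) = 3650 + 6*62 = 3650 + 372 = 4022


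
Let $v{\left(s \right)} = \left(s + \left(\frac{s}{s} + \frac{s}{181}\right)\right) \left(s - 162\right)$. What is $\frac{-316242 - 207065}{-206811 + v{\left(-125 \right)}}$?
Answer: $\frac{94718567}{30955488} \approx 3.0598$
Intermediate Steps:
$v{\left(s \right)} = \left(1 + \frac{182 s}{181}\right) \left(-162 + s\right)$ ($v{\left(s \right)} = \left(s + \left(1 + s \frac{1}{181}\right)\right) \left(-162 + s\right) = \left(s + \left(1 + \frac{s}{181}\right)\right) \left(-162 + s\right) = \left(1 + \frac{182 s}{181}\right) \left(-162 + s\right)$)
$\frac{-316242 - 207065}{-206811 + v{\left(-125 \right)}} = \frac{-316242 - 207065}{-206811 - \left(- \frac{3633553}{181} - \frac{2843750}{181}\right)} = - \frac{523307}{-206811 + \left(-162 + \frac{3662875}{181} + \frac{182}{181} \cdot 15625\right)} = - \frac{523307}{-206811 + \left(-162 + \frac{3662875}{181} + \frac{2843750}{181}\right)} = - \frac{523307}{-206811 + \frac{6477303}{181}} = - \frac{523307}{- \frac{30955488}{181}} = \left(-523307\right) \left(- \frac{181}{30955488}\right) = \frac{94718567}{30955488}$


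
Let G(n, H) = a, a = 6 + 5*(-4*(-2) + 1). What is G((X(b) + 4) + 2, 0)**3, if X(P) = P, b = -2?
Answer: 132651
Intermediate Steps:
a = 51 (a = 6 + 5*(8 + 1) = 6 + 5*9 = 6 + 45 = 51)
G(n, H) = 51
G((X(b) + 4) + 2, 0)**3 = 51**3 = 132651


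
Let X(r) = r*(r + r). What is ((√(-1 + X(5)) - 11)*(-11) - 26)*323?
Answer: 5814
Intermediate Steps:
X(r) = 2*r² (X(r) = r*(2*r) = 2*r²)
((√(-1 + X(5)) - 11)*(-11) - 26)*323 = ((√(-1 + 2*5²) - 11)*(-11) - 26)*323 = ((√(-1 + 2*25) - 11)*(-11) - 26)*323 = ((√(-1 + 50) - 11)*(-11) - 26)*323 = ((√49 - 11)*(-11) - 26)*323 = ((7 - 11)*(-11) - 26)*323 = (-4*(-11) - 26)*323 = (44 - 26)*323 = 18*323 = 5814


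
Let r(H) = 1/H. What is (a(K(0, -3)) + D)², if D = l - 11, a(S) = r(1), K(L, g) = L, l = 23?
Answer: 169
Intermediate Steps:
a(S) = 1 (a(S) = 1/1 = 1)
D = 12 (D = 23 - 11 = 12)
(a(K(0, -3)) + D)² = (1 + 12)² = 13² = 169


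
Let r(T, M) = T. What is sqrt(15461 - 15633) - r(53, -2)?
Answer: -53 + 2*I*sqrt(43) ≈ -53.0 + 13.115*I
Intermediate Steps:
sqrt(15461 - 15633) - r(53, -2) = sqrt(15461 - 15633) - 1*53 = sqrt(-172) - 53 = 2*I*sqrt(43) - 53 = -53 + 2*I*sqrt(43)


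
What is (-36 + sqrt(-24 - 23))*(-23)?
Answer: 828 - 23*I*sqrt(47) ≈ 828.0 - 157.68*I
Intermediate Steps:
(-36 + sqrt(-24 - 23))*(-23) = (-36 + sqrt(-47))*(-23) = (-36 + I*sqrt(47))*(-23) = 828 - 23*I*sqrt(47)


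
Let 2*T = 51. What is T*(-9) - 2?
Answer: -463/2 ≈ -231.50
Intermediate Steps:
T = 51/2 (T = (1/2)*51 = 51/2 ≈ 25.500)
T*(-9) - 2 = (51/2)*(-9) - 2 = -459/2 - 2 = -463/2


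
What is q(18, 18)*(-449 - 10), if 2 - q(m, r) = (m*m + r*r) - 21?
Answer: 286875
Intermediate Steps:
q(m, r) = 23 - m**2 - r**2 (q(m, r) = 2 - ((m*m + r*r) - 21) = 2 - ((m**2 + r**2) - 21) = 2 - (-21 + m**2 + r**2) = 2 + (21 - m**2 - r**2) = 23 - m**2 - r**2)
q(18, 18)*(-449 - 10) = (23 - 1*18**2 - 1*18**2)*(-449 - 10) = (23 - 1*324 - 1*324)*(-459) = (23 - 324 - 324)*(-459) = -625*(-459) = 286875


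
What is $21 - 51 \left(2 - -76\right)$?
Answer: $-3957$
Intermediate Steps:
$21 - 51 \left(2 - -76\right) = 21 - 51 \left(2 + 76\right) = 21 - 3978 = -3957$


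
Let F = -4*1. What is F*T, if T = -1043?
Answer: 4172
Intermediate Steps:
F = -4
F*T = -4*(-1043) = 4172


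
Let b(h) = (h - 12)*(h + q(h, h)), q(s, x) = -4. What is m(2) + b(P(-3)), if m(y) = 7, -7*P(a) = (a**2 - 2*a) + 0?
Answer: 4600/49 ≈ 93.878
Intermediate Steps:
P(a) = -a**2/7 + 2*a/7 (P(a) = -((a**2 - 2*a) + 0)/7 = -(a**2 - 2*a)/7 = -a**2/7 + 2*a/7)
b(h) = (-12 + h)*(-4 + h) (b(h) = (h - 12)*(h - 4) = (-12 + h)*(-4 + h))
m(2) + b(P(-3)) = 7 + (48 + ((1/7)*(-3)*(2 - 1*(-3)))**2 - 16*(-3)*(2 - 1*(-3))/7) = 7 + (48 + ((1/7)*(-3)*(2 + 3))**2 - 16*(-3)*(2 + 3)/7) = 7 + (48 + ((1/7)*(-3)*5)**2 - 16*(-3)*5/7) = 7 + (48 + (-15/7)**2 - 16*(-15/7)) = 7 + (48 + 225/49 + 240/7) = 7 + 4257/49 = 4600/49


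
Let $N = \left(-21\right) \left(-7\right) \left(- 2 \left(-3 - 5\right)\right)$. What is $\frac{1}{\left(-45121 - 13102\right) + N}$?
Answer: $- \frac{1}{55871} \approx -1.7898 \cdot 10^{-5}$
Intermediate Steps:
$N = 2352$ ($N = 147 \left(\left(-2\right) \left(-8\right)\right) = 147 \cdot 16 = 2352$)
$\frac{1}{\left(-45121 - 13102\right) + N} = \frac{1}{\left(-45121 - 13102\right) + 2352} = \frac{1}{-58223 + 2352} = \frac{1}{-55871} = - \frac{1}{55871}$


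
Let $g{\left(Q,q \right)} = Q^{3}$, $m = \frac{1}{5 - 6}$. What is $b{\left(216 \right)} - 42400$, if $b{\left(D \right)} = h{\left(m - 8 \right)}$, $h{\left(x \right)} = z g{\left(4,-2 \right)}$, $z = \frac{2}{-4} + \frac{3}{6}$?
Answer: $-42400$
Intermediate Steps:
$m = -1$ ($m = \frac{1}{-1} = -1$)
$z = 0$ ($z = 2 \left(- \frac{1}{4}\right) + 3 \cdot \frac{1}{6} = - \frac{1}{2} + \frac{1}{2} = 0$)
$h{\left(x \right)} = 0$ ($h{\left(x \right)} = 0 \cdot 4^{3} = 0 \cdot 64 = 0$)
$b{\left(D \right)} = 0$
$b{\left(216 \right)} - 42400 = 0 - 42400 = -42400$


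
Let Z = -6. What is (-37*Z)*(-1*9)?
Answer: -1998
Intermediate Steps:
(-37*Z)*(-1*9) = (-37*(-6))*(-1*9) = 222*(-9) = -1998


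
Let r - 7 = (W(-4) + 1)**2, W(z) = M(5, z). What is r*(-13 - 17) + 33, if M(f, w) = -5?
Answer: -657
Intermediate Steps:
W(z) = -5
r = 23 (r = 7 + (-5 + 1)**2 = 7 + (-4)**2 = 7 + 16 = 23)
r*(-13 - 17) + 33 = 23*(-13 - 17) + 33 = 23*(-30) + 33 = -690 + 33 = -657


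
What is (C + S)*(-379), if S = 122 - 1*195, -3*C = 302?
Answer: 197459/3 ≈ 65820.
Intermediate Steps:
C = -302/3 (C = -⅓*302 = -302/3 ≈ -100.67)
S = -73 (S = 122 - 195 = -73)
(C + S)*(-379) = (-302/3 - 73)*(-379) = -521/3*(-379) = 197459/3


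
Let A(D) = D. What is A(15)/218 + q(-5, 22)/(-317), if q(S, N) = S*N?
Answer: 28735/69106 ≈ 0.41581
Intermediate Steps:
q(S, N) = N*S
A(15)/218 + q(-5, 22)/(-317) = 15/218 + (22*(-5))/(-317) = 15*(1/218) - 110*(-1/317) = 15/218 + 110/317 = 28735/69106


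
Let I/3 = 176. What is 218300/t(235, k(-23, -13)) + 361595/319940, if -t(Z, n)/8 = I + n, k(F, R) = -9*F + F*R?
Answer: -208911838/8270449 ≈ -25.260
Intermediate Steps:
I = 528 (I = 3*176 = 528)
t(Z, n) = -4224 - 8*n (t(Z, n) = -8*(528 + n) = -4224 - 8*n)
218300/t(235, k(-23, -13)) + 361595/319940 = 218300/(-4224 - (-184)*(-9 - 13)) + 361595/319940 = 218300/(-4224 - (-184)*(-22)) + 361595*(1/319940) = 218300/(-4224 - 8*506) + 72319/63988 = 218300/(-4224 - 4048) + 72319/63988 = 218300/(-8272) + 72319/63988 = 218300*(-1/8272) + 72319/63988 = -54575/2068 + 72319/63988 = -208911838/8270449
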